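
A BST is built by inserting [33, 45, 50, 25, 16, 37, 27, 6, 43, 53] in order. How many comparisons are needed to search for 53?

Search path for 53: 33 -> 45 -> 50 -> 53
Found: True
Comparisons: 4


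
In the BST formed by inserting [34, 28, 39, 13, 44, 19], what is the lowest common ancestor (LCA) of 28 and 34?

Tree insertion order: [34, 28, 39, 13, 44, 19]
Tree (level-order array): [34, 28, 39, 13, None, None, 44, None, 19]
In a BST, the LCA of p=28, q=34 is the first node v on the
root-to-leaf path with p <= v <= q (go left if both < v, right if both > v).
Walk from root:
  at 34: 28 <= 34 <= 34, this is the LCA
LCA = 34


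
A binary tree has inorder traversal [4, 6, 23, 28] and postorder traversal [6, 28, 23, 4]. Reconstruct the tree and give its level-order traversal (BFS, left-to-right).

Inorder:   [4, 6, 23, 28]
Postorder: [6, 28, 23, 4]
Algorithm: postorder visits root last, so walk postorder right-to-left;
each value is the root of the current inorder slice — split it at that
value, recurse on the right subtree first, then the left.
Recursive splits:
  root=4; inorder splits into left=[], right=[6, 23, 28]
  root=23; inorder splits into left=[6], right=[28]
  root=28; inorder splits into left=[], right=[]
  root=6; inorder splits into left=[], right=[]
Reconstructed level-order: [4, 23, 6, 28]


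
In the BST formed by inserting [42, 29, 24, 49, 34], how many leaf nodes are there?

Tree built from: [42, 29, 24, 49, 34]
Tree (level-order array): [42, 29, 49, 24, 34]
Rule: A leaf has 0 children.
Per-node child counts:
  node 42: 2 child(ren)
  node 29: 2 child(ren)
  node 24: 0 child(ren)
  node 34: 0 child(ren)
  node 49: 0 child(ren)
Matching nodes: [24, 34, 49]
Count of leaf nodes: 3


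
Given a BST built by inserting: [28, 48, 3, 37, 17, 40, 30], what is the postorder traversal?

Tree insertion order: [28, 48, 3, 37, 17, 40, 30]
Tree (level-order array): [28, 3, 48, None, 17, 37, None, None, None, 30, 40]
Postorder traversal: [17, 3, 30, 40, 37, 48, 28]


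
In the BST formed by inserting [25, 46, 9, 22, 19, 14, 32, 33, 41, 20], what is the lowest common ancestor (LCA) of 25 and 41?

Tree insertion order: [25, 46, 9, 22, 19, 14, 32, 33, 41, 20]
Tree (level-order array): [25, 9, 46, None, 22, 32, None, 19, None, None, 33, 14, 20, None, 41]
In a BST, the LCA of p=25, q=41 is the first node v on the
root-to-leaf path with p <= v <= q (go left if both < v, right if both > v).
Walk from root:
  at 25: 25 <= 25 <= 41, this is the LCA
LCA = 25


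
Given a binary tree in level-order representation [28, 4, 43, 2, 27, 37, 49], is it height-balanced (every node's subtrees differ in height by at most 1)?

Tree (level-order array): [28, 4, 43, 2, 27, 37, 49]
Definition: a tree is height-balanced if, at every node, |h(left) - h(right)| <= 1 (empty subtree has height -1).
Bottom-up per-node check:
  node 2: h_left=-1, h_right=-1, diff=0 [OK], height=0
  node 27: h_left=-1, h_right=-1, diff=0 [OK], height=0
  node 4: h_left=0, h_right=0, diff=0 [OK], height=1
  node 37: h_left=-1, h_right=-1, diff=0 [OK], height=0
  node 49: h_left=-1, h_right=-1, diff=0 [OK], height=0
  node 43: h_left=0, h_right=0, diff=0 [OK], height=1
  node 28: h_left=1, h_right=1, diff=0 [OK], height=2
All nodes satisfy the balance condition.
Result: Balanced


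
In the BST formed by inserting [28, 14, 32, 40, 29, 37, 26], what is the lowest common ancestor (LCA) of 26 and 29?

Tree insertion order: [28, 14, 32, 40, 29, 37, 26]
Tree (level-order array): [28, 14, 32, None, 26, 29, 40, None, None, None, None, 37]
In a BST, the LCA of p=26, q=29 is the first node v on the
root-to-leaf path with p <= v <= q (go left if both < v, right if both > v).
Walk from root:
  at 28: 26 <= 28 <= 29, this is the LCA
LCA = 28


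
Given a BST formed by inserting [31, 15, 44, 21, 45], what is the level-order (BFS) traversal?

Tree insertion order: [31, 15, 44, 21, 45]
Tree (level-order array): [31, 15, 44, None, 21, None, 45]
BFS from the root, enqueuing left then right child of each popped node:
  queue [31] -> pop 31, enqueue [15, 44], visited so far: [31]
  queue [15, 44] -> pop 15, enqueue [21], visited so far: [31, 15]
  queue [44, 21] -> pop 44, enqueue [45], visited so far: [31, 15, 44]
  queue [21, 45] -> pop 21, enqueue [none], visited so far: [31, 15, 44, 21]
  queue [45] -> pop 45, enqueue [none], visited so far: [31, 15, 44, 21, 45]
Result: [31, 15, 44, 21, 45]


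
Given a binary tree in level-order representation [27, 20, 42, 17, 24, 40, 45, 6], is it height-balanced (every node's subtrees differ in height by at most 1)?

Tree (level-order array): [27, 20, 42, 17, 24, 40, 45, 6]
Definition: a tree is height-balanced if, at every node, |h(left) - h(right)| <= 1 (empty subtree has height -1).
Bottom-up per-node check:
  node 6: h_left=-1, h_right=-1, diff=0 [OK], height=0
  node 17: h_left=0, h_right=-1, diff=1 [OK], height=1
  node 24: h_left=-1, h_right=-1, diff=0 [OK], height=0
  node 20: h_left=1, h_right=0, diff=1 [OK], height=2
  node 40: h_left=-1, h_right=-1, diff=0 [OK], height=0
  node 45: h_left=-1, h_right=-1, diff=0 [OK], height=0
  node 42: h_left=0, h_right=0, diff=0 [OK], height=1
  node 27: h_left=2, h_right=1, diff=1 [OK], height=3
All nodes satisfy the balance condition.
Result: Balanced


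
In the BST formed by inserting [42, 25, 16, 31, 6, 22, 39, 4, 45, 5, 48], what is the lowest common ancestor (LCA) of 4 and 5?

Tree insertion order: [42, 25, 16, 31, 6, 22, 39, 4, 45, 5, 48]
Tree (level-order array): [42, 25, 45, 16, 31, None, 48, 6, 22, None, 39, None, None, 4, None, None, None, None, None, None, 5]
In a BST, the LCA of p=4, q=5 is the first node v on the
root-to-leaf path with p <= v <= q (go left if both < v, right if both > v).
Walk from root:
  at 42: both 4 and 5 < 42, go left
  at 25: both 4 and 5 < 25, go left
  at 16: both 4 and 5 < 16, go left
  at 6: both 4 and 5 < 6, go left
  at 4: 4 <= 4 <= 5, this is the LCA
LCA = 4


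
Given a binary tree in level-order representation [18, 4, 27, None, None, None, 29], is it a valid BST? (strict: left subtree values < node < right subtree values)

Level-order array: [18, 4, 27, None, None, None, 29]
Validate using subtree bounds (lo, hi): at each node, require lo < value < hi,
then recurse left with hi=value and right with lo=value.
Preorder trace (stopping at first violation):
  at node 18 with bounds (-inf, +inf): OK
  at node 4 with bounds (-inf, 18): OK
  at node 27 with bounds (18, +inf): OK
  at node 29 with bounds (27, +inf): OK
No violation found at any node.
Result: Valid BST


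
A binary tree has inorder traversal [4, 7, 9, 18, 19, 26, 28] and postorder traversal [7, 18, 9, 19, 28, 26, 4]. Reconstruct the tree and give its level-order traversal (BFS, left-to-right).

Inorder:   [4, 7, 9, 18, 19, 26, 28]
Postorder: [7, 18, 9, 19, 28, 26, 4]
Algorithm: postorder visits root last, so walk postorder right-to-left;
each value is the root of the current inorder slice — split it at that
value, recurse on the right subtree first, then the left.
Recursive splits:
  root=4; inorder splits into left=[], right=[7, 9, 18, 19, 26, 28]
  root=26; inorder splits into left=[7, 9, 18, 19], right=[28]
  root=28; inorder splits into left=[], right=[]
  root=19; inorder splits into left=[7, 9, 18], right=[]
  root=9; inorder splits into left=[7], right=[18]
  root=18; inorder splits into left=[], right=[]
  root=7; inorder splits into left=[], right=[]
Reconstructed level-order: [4, 26, 19, 28, 9, 7, 18]


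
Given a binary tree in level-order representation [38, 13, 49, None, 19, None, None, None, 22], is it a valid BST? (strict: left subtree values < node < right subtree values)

Level-order array: [38, 13, 49, None, 19, None, None, None, 22]
Validate using subtree bounds (lo, hi): at each node, require lo < value < hi,
then recurse left with hi=value and right with lo=value.
Preorder trace (stopping at first violation):
  at node 38 with bounds (-inf, +inf): OK
  at node 13 with bounds (-inf, 38): OK
  at node 19 with bounds (13, 38): OK
  at node 22 with bounds (19, 38): OK
  at node 49 with bounds (38, +inf): OK
No violation found at any node.
Result: Valid BST


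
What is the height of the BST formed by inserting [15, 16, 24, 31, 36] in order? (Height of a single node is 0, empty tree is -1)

Insertion order: [15, 16, 24, 31, 36]
Tree (level-order array): [15, None, 16, None, 24, None, 31, None, 36]
Compute height bottom-up (empty subtree = -1):
  height(36) = 1 + max(-1, -1) = 0
  height(31) = 1 + max(-1, 0) = 1
  height(24) = 1 + max(-1, 1) = 2
  height(16) = 1 + max(-1, 2) = 3
  height(15) = 1 + max(-1, 3) = 4
Height = 4


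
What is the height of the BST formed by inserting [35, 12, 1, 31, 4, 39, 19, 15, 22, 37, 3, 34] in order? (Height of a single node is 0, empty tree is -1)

Insertion order: [35, 12, 1, 31, 4, 39, 19, 15, 22, 37, 3, 34]
Tree (level-order array): [35, 12, 39, 1, 31, 37, None, None, 4, 19, 34, None, None, 3, None, 15, 22]
Compute height bottom-up (empty subtree = -1):
  height(3) = 1 + max(-1, -1) = 0
  height(4) = 1 + max(0, -1) = 1
  height(1) = 1 + max(-1, 1) = 2
  height(15) = 1 + max(-1, -1) = 0
  height(22) = 1 + max(-1, -1) = 0
  height(19) = 1 + max(0, 0) = 1
  height(34) = 1 + max(-1, -1) = 0
  height(31) = 1 + max(1, 0) = 2
  height(12) = 1 + max(2, 2) = 3
  height(37) = 1 + max(-1, -1) = 0
  height(39) = 1 + max(0, -1) = 1
  height(35) = 1 + max(3, 1) = 4
Height = 4


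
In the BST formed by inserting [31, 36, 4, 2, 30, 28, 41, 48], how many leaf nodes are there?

Tree built from: [31, 36, 4, 2, 30, 28, 41, 48]
Tree (level-order array): [31, 4, 36, 2, 30, None, 41, None, None, 28, None, None, 48]
Rule: A leaf has 0 children.
Per-node child counts:
  node 31: 2 child(ren)
  node 4: 2 child(ren)
  node 2: 0 child(ren)
  node 30: 1 child(ren)
  node 28: 0 child(ren)
  node 36: 1 child(ren)
  node 41: 1 child(ren)
  node 48: 0 child(ren)
Matching nodes: [2, 28, 48]
Count of leaf nodes: 3


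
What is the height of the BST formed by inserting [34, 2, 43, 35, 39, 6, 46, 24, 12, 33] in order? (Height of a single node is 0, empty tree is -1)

Insertion order: [34, 2, 43, 35, 39, 6, 46, 24, 12, 33]
Tree (level-order array): [34, 2, 43, None, 6, 35, 46, None, 24, None, 39, None, None, 12, 33]
Compute height bottom-up (empty subtree = -1):
  height(12) = 1 + max(-1, -1) = 0
  height(33) = 1 + max(-1, -1) = 0
  height(24) = 1 + max(0, 0) = 1
  height(6) = 1 + max(-1, 1) = 2
  height(2) = 1 + max(-1, 2) = 3
  height(39) = 1 + max(-1, -1) = 0
  height(35) = 1 + max(-1, 0) = 1
  height(46) = 1 + max(-1, -1) = 0
  height(43) = 1 + max(1, 0) = 2
  height(34) = 1 + max(3, 2) = 4
Height = 4


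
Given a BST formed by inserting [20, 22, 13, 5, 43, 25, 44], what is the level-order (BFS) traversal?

Tree insertion order: [20, 22, 13, 5, 43, 25, 44]
Tree (level-order array): [20, 13, 22, 5, None, None, 43, None, None, 25, 44]
BFS from the root, enqueuing left then right child of each popped node:
  queue [20] -> pop 20, enqueue [13, 22], visited so far: [20]
  queue [13, 22] -> pop 13, enqueue [5], visited so far: [20, 13]
  queue [22, 5] -> pop 22, enqueue [43], visited so far: [20, 13, 22]
  queue [5, 43] -> pop 5, enqueue [none], visited so far: [20, 13, 22, 5]
  queue [43] -> pop 43, enqueue [25, 44], visited so far: [20, 13, 22, 5, 43]
  queue [25, 44] -> pop 25, enqueue [none], visited so far: [20, 13, 22, 5, 43, 25]
  queue [44] -> pop 44, enqueue [none], visited so far: [20, 13, 22, 5, 43, 25, 44]
Result: [20, 13, 22, 5, 43, 25, 44]


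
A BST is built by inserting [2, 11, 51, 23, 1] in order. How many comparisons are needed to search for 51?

Search path for 51: 2 -> 11 -> 51
Found: True
Comparisons: 3


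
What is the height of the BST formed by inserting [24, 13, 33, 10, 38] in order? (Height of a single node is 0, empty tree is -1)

Insertion order: [24, 13, 33, 10, 38]
Tree (level-order array): [24, 13, 33, 10, None, None, 38]
Compute height bottom-up (empty subtree = -1):
  height(10) = 1 + max(-1, -1) = 0
  height(13) = 1 + max(0, -1) = 1
  height(38) = 1 + max(-1, -1) = 0
  height(33) = 1 + max(-1, 0) = 1
  height(24) = 1 + max(1, 1) = 2
Height = 2


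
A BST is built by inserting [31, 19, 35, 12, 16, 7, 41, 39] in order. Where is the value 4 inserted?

Starting tree (level order): [31, 19, 35, 12, None, None, 41, 7, 16, 39]
Insertion path: 31 -> 19 -> 12 -> 7
Result: insert 4 as left child of 7
Final tree (level order): [31, 19, 35, 12, None, None, 41, 7, 16, 39, None, 4]


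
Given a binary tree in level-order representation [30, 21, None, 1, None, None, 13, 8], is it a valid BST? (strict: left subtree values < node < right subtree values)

Level-order array: [30, 21, None, 1, None, None, 13, 8]
Validate using subtree bounds (lo, hi): at each node, require lo < value < hi,
then recurse left with hi=value and right with lo=value.
Preorder trace (stopping at first violation):
  at node 30 with bounds (-inf, +inf): OK
  at node 21 with bounds (-inf, 30): OK
  at node 1 with bounds (-inf, 21): OK
  at node 13 with bounds (1, 21): OK
  at node 8 with bounds (1, 13): OK
No violation found at any node.
Result: Valid BST


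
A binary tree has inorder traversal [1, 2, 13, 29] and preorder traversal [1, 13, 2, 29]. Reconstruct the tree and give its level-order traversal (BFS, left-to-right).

Inorder:  [1, 2, 13, 29]
Preorder: [1, 13, 2, 29]
Algorithm: preorder visits root first, so consume preorder in order;
for each root, split the current inorder slice at that value into
left-subtree inorder and right-subtree inorder, then recurse.
Recursive splits:
  root=1; inorder splits into left=[], right=[2, 13, 29]
  root=13; inorder splits into left=[2], right=[29]
  root=2; inorder splits into left=[], right=[]
  root=29; inorder splits into left=[], right=[]
Reconstructed level-order: [1, 13, 2, 29]


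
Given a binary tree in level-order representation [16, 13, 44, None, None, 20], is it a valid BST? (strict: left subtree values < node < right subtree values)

Level-order array: [16, 13, 44, None, None, 20]
Validate using subtree bounds (lo, hi): at each node, require lo < value < hi,
then recurse left with hi=value and right with lo=value.
Preorder trace (stopping at first violation):
  at node 16 with bounds (-inf, +inf): OK
  at node 13 with bounds (-inf, 16): OK
  at node 44 with bounds (16, +inf): OK
  at node 20 with bounds (16, 44): OK
No violation found at any node.
Result: Valid BST


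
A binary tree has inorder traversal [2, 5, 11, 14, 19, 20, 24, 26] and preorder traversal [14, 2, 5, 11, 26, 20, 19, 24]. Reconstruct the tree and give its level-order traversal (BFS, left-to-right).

Inorder:  [2, 5, 11, 14, 19, 20, 24, 26]
Preorder: [14, 2, 5, 11, 26, 20, 19, 24]
Algorithm: preorder visits root first, so consume preorder in order;
for each root, split the current inorder slice at that value into
left-subtree inorder and right-subtree inorder, then recurse.
Recursive splits:
  root=14; inorder splits into left=[2, 5, 11], right=[19, 20, 24, 26]
  root=2; inorder splits into left=[], right=[5, 11]
  root=5; inorder splits into left=[], right=[11]
  root=11; inorder splits into left=[], right=[]
  root=26; inorder splits into left=[19, 20, 24], right=[]
  root=20; inorder splits into left=[19], right=[24]
  root=19; inorder splits into left=[], right=[]
  root=24; inorder splits into left=[], right=[]
Reconstructed level-order: [14, 2, 26, 5, 20, 11, 19, 24]


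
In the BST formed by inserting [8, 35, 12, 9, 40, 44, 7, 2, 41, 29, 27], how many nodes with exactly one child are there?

Tree built from: [8, 35, 12, 9, 40, 44, 7, 2, 41, 29, 27]
Tree (level-order array): [8, 7, 35, 2, None, 12, 40, None, None, 9, 29, None, 44, None, None, 27, None, 41]
Rule: These are nodes with exactly 1 non-null child.
Per-node child counts:
  node 8: 2 child(ren)
  node 7: 1 child(ren)
  node 2: 0 child(ren)
  node 35: 2 child(ren)
  node 12: 2 child(ren)
  node 9: 0 child(ren)
  node 29: 1 child(ren)
  node 27: 0 child(ren)
  node 40: 1 child(ren)
  node 44: 1 child(ren)
  node 41: 0 child(ren)
Matching nodes: [7, 29, 40, 44]
Count of nodes with exactly one child: 4


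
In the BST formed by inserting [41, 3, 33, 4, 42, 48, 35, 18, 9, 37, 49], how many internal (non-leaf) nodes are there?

Tree built from: [41, 3, 33, 4, 42, 48, 35, 18, 9, 37, 49]
Tree (level-order array): [41, 3, 42, None, 33, None, 48, 4, 35, None, 49, None, 18, None, 37, None, None, 9]
Rule: An internal node has at least one child.
Per-node child counts:
  node 41: 2 child(ren)
  node 3: 1 child(ren)
  node 33: 2 child(ren)
  node 4: 1 child(ren)
  node 18: 1 child(ren)
  node 9: 0 child(ren)
  node 35: 1 child(ren)
  node 37: 0 child(ren)
  node 42: 1 child(ren)
  node 48: 1 child(ren)
  node 49: 0 child(ren)
Matching nodes: [41, 3, 33, 4, 18, 35, 42, 48]
Count of internal (non-leaf) nodes: 8


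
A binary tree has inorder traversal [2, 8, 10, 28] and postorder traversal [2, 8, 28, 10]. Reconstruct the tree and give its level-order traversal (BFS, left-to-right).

Inorder:   [2, 8, 10, 28]
Postorder: [2, 8, 28, 10]
Algorithm: postorder visits root last, so walk postorder right-to-left;
each value is the root of the current inorder slice — split it at that
value, recurse on the right subtree first, then the left.
Recursive splits:
  root=10; inorder splits into left=[2, 8], right=[28]
  root=28; inorder splits into left=[], right=[]
  root=8; inorder splits into left=[2], right=[]
  root=2; inorder splits into left=[], right=[]
Reconstructed level-order: [10, 8, 28, 2]


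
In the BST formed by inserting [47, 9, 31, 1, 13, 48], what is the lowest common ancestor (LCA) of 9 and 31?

Tree insertion order: [47, 9, 31, 1, 13, 48]
Tree (level-order array): [47, 9, 48, 1, 31, None, None, None, None, 13]
In a BST, the LCA of p=9, q=31 is the first node v on the
root-to-leaf path with p <= v <= q (go left if both < v, right if both > v).
Walk from root:
  at 47: both 9 and 31 < 47, go left
  at 9: 9 <= 9 <= 31, this is the LCA
LCA = 9


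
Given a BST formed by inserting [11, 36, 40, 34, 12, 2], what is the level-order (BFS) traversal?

Tree insertion order: [11, 36, 40, 34, 12, 2]
Tree (level-order array): [11, 2, 36, None, None, 34, 40, 12]
BFS from the root, enqueuing left then right child of each popped node:
  queue [11] -> pop 11, enqueue [2, 36], visited so far: [11]
  queue [2, 36] -> pop 2, enqueue [none], visited so far: [11, 2]
  queue [36] -> pop 36, enqueue [34, 40], visited so far: [11, 2, 36]
  queue [34, 40] -> pop 34, enqueue [12], visited so far: [11, 2, 36, 34]
  queue [40, 12] -> pop 40, enqueue [none], visited so far: [11, 2, 36, 34, 40]
  queue [12] -> pop 12, enqueue [none], visited so far: [11, 2, 36, 34, 40, 12]
Result: [11, 2, 36, 34, 40, 12]


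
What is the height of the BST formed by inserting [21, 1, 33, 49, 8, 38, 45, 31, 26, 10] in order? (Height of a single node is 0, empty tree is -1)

Insertion order: [21, 1, 33, 49, 8, 38, 45, 31, 26, 10]
Tree (level-order array): [21, 1, 33, None, 8, 31, 49, None, 10, 26, None, 38, None, None, None, None, None, None, 45]
Compute height bottom-up (empty subtree = -1):
  height(10) = 1 + max(-1, -1) = 0
  height(8) = 1 + max(-1, 0) = 1
  height(1) = 1 + max(-1, 1) = 2
  height(26) = 1 + max(-1, -1) = 0
  height(31) = 1 + max(0, -1) = 1
  height(45) = 1 + max(-1, -1) = 0
  height(38) = 1 + max(-1, 0) = 1
  height(49) = 1 + max(1, -1) = 2
  height(33) = 1 + max(1, 2) = 3
  height(21) = 1 + max(2, 3) = 4
Height = 4


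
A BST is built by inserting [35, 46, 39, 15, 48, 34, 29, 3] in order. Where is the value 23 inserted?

Starting tree (level order): [35, 15, 46, 3, 34, 39, 48, None, None, 29]
Insertion path: 35 -> 15 -> 34 -> 29
Result: insert 23 as left child of 29
Final tree (level order): [35, 15, 46, 3, 34, 39, 48, None, None, 29, None, None, None, None, None, 23]


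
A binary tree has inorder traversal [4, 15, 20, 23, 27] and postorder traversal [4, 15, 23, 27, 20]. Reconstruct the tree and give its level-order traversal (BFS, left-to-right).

Inorder:   [4, 15, 20, 23, 27]
Postorder: [4, 15, 23, 27, 20]
Algorithm: postorder visits root last, so walk postorder right-to-left;
each value is the root of the current inorder slice — split it at that
value, recurse on the right subtree first, then the left.
Recursive splits:
  root=20; inorder splits into left=[4, 15], right=[23, 27]
  root=27; inorder splits into left=[23], right=[]
  root=23; inorder splits into left=[], right=[]
  root=15; inorder splits into left=[4], right=[]
  root=4; inorder splits into left=[], right=[]
Reconstructed level-order: [20, 15, 27, 4, 23]


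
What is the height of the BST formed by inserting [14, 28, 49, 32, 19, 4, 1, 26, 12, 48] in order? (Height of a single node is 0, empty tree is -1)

Insertion order: [14, 28, 49, 32, 19, 4, 1, 26, 12, 48]
Tree (level-order array): [14, 4, 28, 1, 12, 19, 49, None, None, None, None, None, 26, 32, None, None, None, None, 48]
Compute height bottom-up (empty subtree = -1):
  height(1) = 1 + max(-1, -1) = 0
  height(12) = 1 + max(-1, -1) = 0
  height(4) = 1 + max(0, 0) = 1
  height(26) = 1 + max(-1, -1) = 0
  height(19) = 1 + max(-1, 0) = 1
  height(48) = 1 + max(-1, -1) = 0
  height(32) = 1 + max(-1, 0) = 1
  height(49) = 1 + max(1, -1) = 2
  height(28) = 1 + max(1, 2) = 3
  height(14) = 1 + max(1, 3) = 4
Height = 4


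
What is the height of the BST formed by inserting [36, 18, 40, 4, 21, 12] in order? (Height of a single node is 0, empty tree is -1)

Insertion order: [36, 18, 40, 4, 21, 12]
Tree (level-order array): [36, 18, 40, 4, 21, None, None, None, 12]
Compute height bottom-up (empty subtree = -1):
  height(12) = 1 + max(-1, -1) = 0
  height(4) = 1 + max(-1, 0) = 1
  height(21) = 1 + max(-1, -1) = 0
  height(18) = 1 + max(1, 0) = 2
  height(40) = 1 + max(-1, -1) = 0
  height(36) = 1 + max(2, 0) = 3
Height = 3


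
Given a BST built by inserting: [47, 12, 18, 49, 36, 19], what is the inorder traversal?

Tree insertion order: [47, 12, 18, 49, 36, 19]
Tree (level-order array): [47, 12, 49, None, 18, None, None, None, 36, 19]
Inorder traversal: [12, 18, 19, 36, 47, 49]


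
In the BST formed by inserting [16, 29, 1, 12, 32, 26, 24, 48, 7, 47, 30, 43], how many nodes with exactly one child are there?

Tree built from: [16, 29, 1, 12, 32, 26, 24, 48, 7, 47, 30, 43]
Tree (level-order array): [16, 1, 29, None, 12, 26, 32, 7, None, 24, None, 30, 48, None, None, None, None, None, None, 47, None, 43]
Rule: These are nodes with exactly 1 non-null child.
Per-node child counts:
  node 16: 2 child(ren)
  node 1: 1 child(ren)
  node 12: 1 child(ren)
  node 7: 0 child(ren)
  node 29: 2 child(ren)
  node 26: 1 child(ren)
  node 24: 0 child(ren)
  node 32: 2 child(ren)
  node 30: 0 child(ren)
  node 48: 1 child(ren)
  node 47: 1 child(ren)
  node 43: 0 child(ren)
Matching nodes: [1, 12, 26, 48, 47]
Count of nodes with exactly one child: 5


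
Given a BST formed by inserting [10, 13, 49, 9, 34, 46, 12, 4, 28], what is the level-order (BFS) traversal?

Tree insertion order: [10, 13, 49, 9, 34, 46, 12, 4, 28]
Tree (level-order array): [10, 9, 13, 4, None, 12, 49, None, None, None, None, 34, None, 28, 46]
BFS from the root, enqueuing left then right child of each popped node:
  queue [10] -> pop 10, enqueue [9, 13], visited so far: [10]
  queue [9, 13] -> pop 9, enqueue [4], visited so far: [10, 9]
  queue [13, 4] -> pop 13, enqueue [12, 49], visited so far: [10, 9, 13]
  queue [4, 12, 49] -> pop 4, enqueue [none], visited so far: [10, 9, 13, 4]
  queue [12, 49] -> pop 12, enqueue [none], visited so far: [10, 9, 13, 4, 12]
  queue [49] -> pop 49, enqueue [34], visited so far: [10, 9, 13, 4, 12, 49]
  queue [34] -> pop 34, enqueue [28, 46], visited so far: [10, 9, 13, 4, 12, 49, 34]
  queue [28, 46] -> pop 28, enqueue [none], visited so far: [10, 9, 13, 4, 12, 49, 34, 28]
  queue [46] -> pop 46, enqueue [none], visited so far: [10, 9, 13, 4, 12, 49, 34, 28, 46]
Result: [10, 9, 13, 4, 12, 49, 34, 28, 46]


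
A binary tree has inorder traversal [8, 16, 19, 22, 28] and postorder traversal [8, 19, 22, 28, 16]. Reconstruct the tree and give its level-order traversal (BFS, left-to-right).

Inorder:   [8, 16, 19, 22, 28]
Postorder: [8, 19, 22, 28, 16]
Algorithm: postorder visits root last, so walk postorder right-to-left;
each value is the root of the current inorder slice — split it at that
value, recurse on the right subtree first, then the left.
Recursive splits:
  root=16; inorder splits into left=[8], right=[19, 22, 28]
  root=28; inorder splits into left=[19, 22], right=[]
  root=22; inorder splits into left=[19], right=[]
  root=19; inorder splits into left=[], right=[]
  root=8; inorder splits into left=[], right=[]
Reconstructed level-order: [16, 8, 28, 22, 19]


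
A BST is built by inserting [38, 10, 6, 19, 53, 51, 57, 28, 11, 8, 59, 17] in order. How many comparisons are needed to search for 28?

Search path for 28: 38 -> 10 -> 19 -> 28
Found: True
Comparisons: 4


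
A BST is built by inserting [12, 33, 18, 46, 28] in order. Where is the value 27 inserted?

Starting tree (level order): [12, None, 33, 18, 46, None, 28]
Insertion path: 12 -> 33 -> 18 -> 28
Result: insert 27 as left child of 28
Final tree (level order): [12, None, 33, 18, 46, None, 28, None, None, 27]


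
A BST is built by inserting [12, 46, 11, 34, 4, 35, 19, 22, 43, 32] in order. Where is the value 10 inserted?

Starting tree (level order): [12, 11, 46, 4, None, 34, None, None, None, 19, 35, None, 22, None, 43, None, 32]
Insertion path: 12 -> 11 -> 4
Result: insert 10 as right child of 4
Final tree (level order): [12, 11, 46, 4, None, 34, None, None, 10, 19, 35, None, None, None, 22, None, 43, None, 32]


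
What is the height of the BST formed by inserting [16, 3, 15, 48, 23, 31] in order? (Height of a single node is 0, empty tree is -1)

Insertion order: [16, 3, 15, 48, 23, 31]
Tree (level-order array): [16, 3, 48, None, 15, 23, None, None, None, None, 31]
Compute height bottom-up (empty subtree = -1):
  height(15) = 1 + max(-1, -1) = 0
  height(3) = 1 + max(-1, 0) = 1
  height(31) = 1 + max(-1, -1) = 0
  height(23) = 1 + max(-1, 0) = 1
  height(48) = 1 + max(1, -1) = 2
  height(16) = 1 + max(1, 2) = 3
Height = 3


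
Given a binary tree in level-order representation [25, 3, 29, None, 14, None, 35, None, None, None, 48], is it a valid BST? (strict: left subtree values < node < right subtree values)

Level-order array: [25, 3, 29, None, 14, None, 35, None, None, None, 48]
Validate using subtree bounds (lo, hi): at each node, require lo < value < hi,
then recurse left with hi=value and right with lo=value.
Preorder trace (stopping at first violation):
  at node 25 with bounds (-inf, +inf): OK
  at node 3 with bounds (-inf, 25): OK
  at node 14 with bounds (3, 25): OK
  at node 29 with bounds (25, +inf): OK
  at node 35 with bounds (29, +inf): OK
  at node 48 with bounds (35, +inf): OK
No violation found at any node.
Result: Valid BST


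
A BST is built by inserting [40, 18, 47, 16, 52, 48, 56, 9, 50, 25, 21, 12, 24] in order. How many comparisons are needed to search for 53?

Search path for 53: 40 -> 47 -> 52 -> 56
Found: False
Comparisons: 4


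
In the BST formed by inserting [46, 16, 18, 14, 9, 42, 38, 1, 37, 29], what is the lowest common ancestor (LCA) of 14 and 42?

Tree insertion order: [46, 16, 18, 14, 9, 42, 38, 1, 37, 29]
Tree (level-order array): [46, 16, None, 14, 18, 9, None, None, 42, 1, None, 38, None, None, None, 37, None, 29]
In a BST, the LCA of p=14, q=42 is the first node v on the
root-to-leaf path with p <= v <= q (go left if both < v, right if both > v).
Walk from root:
  at 46: both 14 and 42 < 46, go left
  at 16: 14 <= 16 <= 42, this is the LCA
LCA = 16


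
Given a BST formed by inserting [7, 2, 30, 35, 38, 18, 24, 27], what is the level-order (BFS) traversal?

Tree insertion order: [7, 2, 30, 35, 38, 18, 24, 27]
Tree (level-order array): [7, 2, 30, None, None, 18, 35, None, 24, None, 38, None, 27]
BFS from the root, enqueuing left then right child of each popped node:
  queue [7] -> pop 7, enqueue [2, 30], visited so far: [7]
  queue [2, 30] -> pop 2, enqueue [none], visited so far: [7, 2]
  queue [30] -> pop 30, enqueue [18, 35], visited so far: [7, 2, 30]
  queue [18, 35] -> pop 18, enqueue [24], visited so far: [7, 2, 30, 18]
  queue [35, 24] -> pop 35, enqueue [38], visited so far: [7, 2, 30, 18, 35]
  queue [24, 38] -> pop 24, enqueue [27], visited so far: [7, 2, 30, 18, 35, 24]
  queue [38, 27] -> pop 38, enqueue [none], visited so far: [7, 2, 30, 18, 35, 24, 38]
  queue [27] -> pop 27, enqueue [none], visited so far: [7, 2, 30, 18, 35, 24, 38, 27]
Result: [7, 2, 30, 18, 35, 24, 38, 27]


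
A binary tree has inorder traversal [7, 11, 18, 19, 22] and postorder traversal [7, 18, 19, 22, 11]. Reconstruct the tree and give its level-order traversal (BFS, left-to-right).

Inorder:   [7, 11, 18, 19, 22]
Postorder: [7, 18, 19, 22, 11]
Algorithm: postorder visits root last, so walk postorder right-to-left;
each value is the root of the current inorder slice — split it at that
value, recurse on the right subtree first, then the left.
Recursive splits:
  root=11; inorder splits into left=[7], right=[18, 19, 22]
  root=22; inorder splits into left=[18, 19], right=[]
  root=19; inorder splits into left=[18], right=[]
  root=18; inorder splits into left=[], right=[]
  root=7; inorder splits into left=[], right=[]
Reconstructed level-order: [11, 7, 22, 19, 18]


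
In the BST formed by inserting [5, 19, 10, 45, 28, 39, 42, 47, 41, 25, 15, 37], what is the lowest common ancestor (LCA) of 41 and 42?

Tree insertion order: [5, 19, 10, 45, 28, 39, 42, 47, 41, 25, 15, 37]
Tree (level-order array): [5, None, 19, 10, 45, None, 15, 28, 47, None, None, 25, 39, None, None, None, None, 37, 42, None, None, 41]
In a BST, the LCA of p=41, q=42 is the first node v on the
root-to-leaf path with p <= v <= q (go left if both < v, right if both > v).
Walk from root:
  at 5: both 41 and 42 > 5, go right
  at 19: both 41 and 42 > 19, go right
  at 45: both 41 and 42 < 45, go left
  at 28: both 41 and 42 > 28, go right
  at 39: both 41 and 42 > 39, go right
  at 42: 41 <= 42 <= 42, this is the LCA
LCA = 42


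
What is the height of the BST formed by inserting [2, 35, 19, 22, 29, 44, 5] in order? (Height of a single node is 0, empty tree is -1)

Insertion order: [2, 35, 19, 22, 29, 44, 5]
Tree (level-order array): [2, None, 35, 19, 44, 5, 22, None, None, None, None, None, 29]
Compute height bottom-up (empty subtree = -1):
  height(5) = 1 + max(-1, -1) = 0
  height(29) = 1 + max(-1, -1) = 0
  height(22) = 1 + max(-1, 0) = 1
  height(19) = 1 + max(0, 1) = 2
  height(44) = 1 + max(-1, -1) = 0
  height(35) = 1 + max(2, 0) = 3
  height(2) = 1 + max(-1, 3) = 4
Height = 4


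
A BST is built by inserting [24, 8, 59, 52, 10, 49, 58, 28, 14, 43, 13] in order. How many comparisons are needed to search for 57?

Search path for 57: 24 -> 59 -> 52 -> 58
Found: False
Comparisons: 4


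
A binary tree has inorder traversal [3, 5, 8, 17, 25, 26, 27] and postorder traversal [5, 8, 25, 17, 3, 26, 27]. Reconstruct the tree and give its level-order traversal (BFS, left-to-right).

Inorder:   [3, 5, 8, 17, 25, 26, 27]
Postorder: [5, 8, 25, 17, 3, 26, 27]
Algorithm: postorder visits root last, so walk postorder right-to-left;
each value is the root of the current inorder slice — split it at that
value, recurse on the right subtree first, then the left.
Recursive splits:
  root=27; inorder splits into left=[3, 5, 8, 17, 25, 26], right=[]
  root=26; inorder splits into left=[3, 5, 8, 17, 25], right=[]
  root=3; inorder splits into left=[], right=[5, 8, 17, 25]
  root=17; inorder splits into left=[5, 8], right=[25]
  root=25; inorder splits into left=[], right=[]
  root=8; inorder splits into left=[5], right=[]
  root=5; inorder splits into left=[], right=[]
Reconstructed level-order: [27, 26, 3, 17, 8, 25, 5]


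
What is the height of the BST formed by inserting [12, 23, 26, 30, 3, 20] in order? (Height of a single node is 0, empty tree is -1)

Insertion order: [12, 23, 26, 30, 3, 20]
Tree (level-order array): [12, 3, 23, None, None, 20, 26, None, None, None, 30]
Compute height bottom-up (empty subtree = -1):
  height(3) = 1 + max(-1, -1) = 0
  height(20) = 1 + max(-1, -1) = 0
  height(30) = 1 + max(-1, -1) = 0
  height(26) = 1 + max(-1, 0) = 1
  height(23) = 1 + max(0, 1) = 2
  height(12) = 1 + max(0, 2) = 3
Height = 3


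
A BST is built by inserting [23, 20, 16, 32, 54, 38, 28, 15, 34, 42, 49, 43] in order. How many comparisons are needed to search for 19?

Search path for 19: 23 -> 20 -> 16
Found: False
Comparisons: 3


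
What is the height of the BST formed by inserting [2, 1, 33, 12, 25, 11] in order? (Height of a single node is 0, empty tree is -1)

Insertion order: [2, 1, 33, 12, 25, 11]
Tree (level-order array): [2, 1, 33, None, None, 12, None, 11, 25]
Compute height bottom-up (empty subtree = -1):
  height(1) = 1 + max(-1, -1) = 0
  height(11) = 1 + max(-1, -1) = 0
  height(25) = 1 + max(-1, -1) = 0
  height(12) = 1 + max(0, 0) = 1
  height(33) = 1 + max(1, -1) = 2
  height(2) = 1 + max(0, 2) = 3
Height = 3


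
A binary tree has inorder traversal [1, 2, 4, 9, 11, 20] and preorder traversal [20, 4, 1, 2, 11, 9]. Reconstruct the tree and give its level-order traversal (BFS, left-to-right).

Inorder:  [1, 2, 4, 9, 11, 20]
Preorder: [20, 4, 1, 2, 11, 9]
Algorithm: preorder visits root first, so consume preorder in order;
for each root, split the current inorder slice at that value into
left-subtree inorder and right-subtree inorder, then recurse.
Recursive splits:
  root=20; inorder splits into left=[1, 2, 4, 9, 11], right=[]
  root=4; inorder splits into left=[1, 2], right=[9, 11]
  root=1; inorder splits into left=[], right=[2]
  root=2; inorder splits into left=[], right=[]
  root=11; inorder splits into left=[9], right=[]
  root=9; inorder splits into left=[], right=[]
Reconstructed level-order: [20, 4, 1, 11, 2, 9]


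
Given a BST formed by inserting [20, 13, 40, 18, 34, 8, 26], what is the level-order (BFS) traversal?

Tree insertion order: [20, 13, 40, 18, 34, 8, 26]
Tree (level-order array): [20, 13, 40, 8, 18, 34, None, None, None, None, None, 26]
BFS from the root, enqueuing left then right child of each popped node:
  queue [20] -> pop 20, enqueue [13, 40], visited so far: [20]
  queue [13, 40] -> pop 13, enqueue [8, 18], visited so far: [20, 13]
  queue [40, 8, 18] -> pop 40, enqueue [34], visited so far: [20, 13, 40]
  queue [8, 18, 34] -> pop 8, enqueue [none], visited so far: [20, 13, 40, 8]
  queue [18, 34] -> pop 18, enqueue [none], visited so far: [20, 13, 40, 8, 18]
  queue [34] -> pop 34, enqueue [26], visited so far: [20, 13, 40, 8, 18, 34]
  queue [26] -> pop 26, enqueue [none], visited so far: [20, 13, 40, 8, 18, 34, 26]
Result: [20, 13, 40, 8, 18, 34, 26]


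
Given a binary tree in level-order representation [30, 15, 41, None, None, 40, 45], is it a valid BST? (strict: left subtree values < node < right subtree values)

Level-order array: [30, 15, 41, None, None, 40, 45]
Validate using subtree bounds (lo, hi): at each node, require lo < value < hi,
then recurse left with hi=value and right with lo=value.
Preorder trace (stopping at first violation):
  at node 30 with bounds (-inf, +inf): OK
  at node 15 with bounds (-inf, 30): OK
  at node 41 with bounds (30, +inf): OK
  at node 40 with bounds (30, 41): OK
  at node 45 with bounds (41, +inf): OK
No violation found at any node.
Result: Valid BST


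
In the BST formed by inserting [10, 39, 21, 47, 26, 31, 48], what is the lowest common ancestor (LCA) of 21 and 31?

Tree insertion order: [10, 39, 21, 47, 26, 31, 48]
Tree (level-order array): [10, None, 39, 21, 47, None, 26, None, 48, None, 31]
In a BST, the LCA of p=21, q=31 is the first node v on the
root-to-leaf path with p <= v <= q (go left if both < v, right if both > v).
Walk from root:
  at 10: both 21 and 31 > 10, go right
  at 39: both 21 and 31 < 39, go left
  at 21: 21 <= 21 <= 31, this is the LCA
LCA = 21


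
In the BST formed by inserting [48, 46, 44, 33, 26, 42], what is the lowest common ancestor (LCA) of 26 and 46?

Tree insertion order: [48, 46, 44, 33, 26, 42]
Tree (level-order array): [48, 46, None, 44, None, 33, None, 26, 42]
In a BST, the LCA of p=26, q=46 is the first node v on the
root-to-leaf path with p <= v <= q (go left if both < v, right if both > v).
Walk from root:
  at 48: both 26 and 46 < 48, go left
  at 46: 26 <= 46 <= 46, this is the LCA
LCA = 46


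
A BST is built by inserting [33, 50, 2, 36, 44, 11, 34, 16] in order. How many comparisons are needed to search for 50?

Search path for 50: 33 -> 50
Found: True
Comparisons: 2


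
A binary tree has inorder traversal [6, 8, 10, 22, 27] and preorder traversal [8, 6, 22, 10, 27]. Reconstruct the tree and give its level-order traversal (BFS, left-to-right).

Inorder:  [6, 8, 10, 22, 27]
Preorder: [8, 6, 22, 10, 27]
Algorithm: preorder visits root first, so consume preorder in order;
for each root, split the current inorder slice at that value into
left-subtree inorder and right-subtree inorder, then recurse.
Recursive splits:
  root=8; inorder splits into left=[6], right=[10, 22, 27]
  root=6; inorder splits into left=[], right=[]
  root=22; inorder splits into left=[10], right=[27]
  root=10; inorder splits into left=[], right=[]
  root=27; inorder splits into left=[], right=[]
Reconstructed level-order: [8, 6, 22, 10, 27]


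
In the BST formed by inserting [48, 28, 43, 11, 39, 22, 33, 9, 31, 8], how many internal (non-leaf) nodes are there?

Tree built from: [48, 28, 43, 11, 39, 22, 33, 9, 31, 8]
Tree (level-order array): [48, 28, None, 11, 43, 9, 22, 39, None, 8, None, None, None, 33, None, None, None, 31]
Rule: An internal node has at least one child.
Per-node child counts:
  node 48: 1 child(ren)
  node 28: 2 child(ren)
  node 11: 2 child(ren)
  node 9: 1 child(ren)
  node 8: 0 child(ren)
  node 22: 0 child(ren)
  node 43: 1 child(ren)
  node 39: 1 child(ren)
  node 33: 1 child(ren)
  node 31: 0 child(ren)
Matching nodes: [48, 28, 11, 9, 43, 39, 33]
Count of internal (non-leaf) nodes: 7


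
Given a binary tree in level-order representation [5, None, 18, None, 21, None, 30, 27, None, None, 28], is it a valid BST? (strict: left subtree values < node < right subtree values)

Level-order array: [5, None, 18, None, 21, None, 30, 27, None, None, 28]
Validate using subtree bounds (lo, hi): at each node, require lo < value < hi,
then recurse left with hi=value and right with lo=value.
Preorder trace (stopping at first violation):
  at node 5 with bounds (-inf, +inf): OK
  at node 18 with bounds (5, +inf): OK
  at node 21 with bounds (18, +inf): OK
  at node 30 with bounds (21, +inf): OK
  at node 27 with bounds (21, 30): OK
  at node 28 with bounds (27, 30): OK
No violation found at any node.
Result: Valid BST


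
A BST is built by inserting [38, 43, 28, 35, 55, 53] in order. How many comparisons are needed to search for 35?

Search path for 35: 38 -> 28 -> 35
Found: True
Comparisons: 3


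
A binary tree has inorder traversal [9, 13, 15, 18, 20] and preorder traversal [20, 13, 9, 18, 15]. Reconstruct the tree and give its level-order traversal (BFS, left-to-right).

Inorder:  [9, 13, 15, 18, 20]
Preorder: [20, 13, 9, 18, 15]
Algorithm: preorder visits root first, so consume preorder in order;
for each root, split the current inorder slice at that value into
left-subtree inorder and right-subtree inorder, then recurse.
Recursive splits:
  root=20; inorder splits into left=[9, 13, 15, 18], right=[]
  root=13; inorder splits into left=[9], right=[15, 18]
  root=9; inorder splits into left=[], right=[]
  root=18; inorder splits into left=[15], right=[]
  root=15; inorder splits into left=[], right=[]
Reconstructed level-order: [20, 13, 9, 18, 15]


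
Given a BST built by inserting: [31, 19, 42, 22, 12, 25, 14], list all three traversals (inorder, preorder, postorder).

Tree insertion order: [31, 19, 42, 22, 12, 25, 14]
Tree (level-order array): [31, 19, 42, 12, 22, None, None, None, 14, None, 25]
Inorder (L, root, R): [12, 14, 19, 22, 25, 31, 42]
Preorder (root, L, R): [31, 19, 12, 14, 22, 25, 42]
Postorder (L, R, root): [14, 12, 25, 22, 19, 42, 31]
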